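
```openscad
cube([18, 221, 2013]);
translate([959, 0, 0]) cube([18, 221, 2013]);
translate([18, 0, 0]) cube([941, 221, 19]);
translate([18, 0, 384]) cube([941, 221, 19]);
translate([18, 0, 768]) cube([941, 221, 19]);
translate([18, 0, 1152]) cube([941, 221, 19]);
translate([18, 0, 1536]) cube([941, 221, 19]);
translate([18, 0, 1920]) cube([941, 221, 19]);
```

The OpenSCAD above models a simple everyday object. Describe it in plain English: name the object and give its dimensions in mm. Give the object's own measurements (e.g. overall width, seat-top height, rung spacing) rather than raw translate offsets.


An open bookshelf. Two side panels, each 18 mm thick, 221 mm deep and 2013 mm tall, stand 977 mm apart (outside-to-outside). Between them sit 6 shelves, each 19 mm thick and 221 mm deep, spanning the full gap between the sides. The bottom shelf rests on the floor (its underside at z = 0) and the clear gap between one shelf's top and the next shelf's underside is 365 mm.


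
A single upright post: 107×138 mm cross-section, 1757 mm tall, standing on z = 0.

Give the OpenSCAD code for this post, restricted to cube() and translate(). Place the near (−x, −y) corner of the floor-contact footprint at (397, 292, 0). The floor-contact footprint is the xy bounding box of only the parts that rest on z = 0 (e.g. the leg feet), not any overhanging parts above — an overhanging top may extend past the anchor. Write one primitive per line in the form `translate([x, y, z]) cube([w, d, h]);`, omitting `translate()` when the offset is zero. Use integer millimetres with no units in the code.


translate([397, 292, 0]) cube([107, 138, 1757]);


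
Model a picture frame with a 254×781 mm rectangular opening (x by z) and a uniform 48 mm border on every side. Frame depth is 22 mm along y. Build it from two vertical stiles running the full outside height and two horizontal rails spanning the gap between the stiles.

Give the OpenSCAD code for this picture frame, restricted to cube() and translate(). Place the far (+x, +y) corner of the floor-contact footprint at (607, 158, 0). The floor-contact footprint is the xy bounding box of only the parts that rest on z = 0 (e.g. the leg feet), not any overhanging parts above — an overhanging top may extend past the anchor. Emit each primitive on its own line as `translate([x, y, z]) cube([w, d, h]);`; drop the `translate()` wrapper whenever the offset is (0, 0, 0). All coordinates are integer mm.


translate([257, 136, 0]) cube([48, 22, 877]);
translate([559, 136, 0]) cube([48, 22, 877]);
translate([305, 136, 0]) cube([254, 22, 48]);
translate([305, 136, 829]) cube([254, 22, 48]);


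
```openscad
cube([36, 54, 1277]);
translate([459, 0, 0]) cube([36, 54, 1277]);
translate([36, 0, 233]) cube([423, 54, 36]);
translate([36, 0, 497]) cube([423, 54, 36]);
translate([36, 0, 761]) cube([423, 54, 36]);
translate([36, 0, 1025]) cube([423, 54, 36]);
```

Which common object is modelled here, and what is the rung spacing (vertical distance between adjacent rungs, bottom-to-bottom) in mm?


A ladder. The rung spacing is 264 mm.

Two tall 36×54 posts with 4 short bars between them — a ladder. Adjacent rungs sit at z = 233 and z = 497, so the spacing is 497 − 233 = 264 mm.


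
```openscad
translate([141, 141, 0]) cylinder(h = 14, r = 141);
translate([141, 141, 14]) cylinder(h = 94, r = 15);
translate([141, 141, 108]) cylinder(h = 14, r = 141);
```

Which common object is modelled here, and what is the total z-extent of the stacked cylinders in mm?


A spool. The overall height is 122 mm.

Three coaxial cylinders, large–small–large — a spool. Two 14 mm flanges and a 94 mm core give 14 + 94 + 14 = 122 mm.


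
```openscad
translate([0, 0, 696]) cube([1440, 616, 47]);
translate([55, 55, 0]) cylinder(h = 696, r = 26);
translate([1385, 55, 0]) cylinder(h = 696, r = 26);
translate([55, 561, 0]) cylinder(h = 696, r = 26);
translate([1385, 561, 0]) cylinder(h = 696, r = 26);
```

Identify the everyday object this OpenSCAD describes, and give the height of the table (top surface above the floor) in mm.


A table. The table height is 743 mm.

A 1440×616×47 slab sits at z = 696 on four Ø52 mm round legs — a table. The top surface is at 696 + 47 = 743 mm.


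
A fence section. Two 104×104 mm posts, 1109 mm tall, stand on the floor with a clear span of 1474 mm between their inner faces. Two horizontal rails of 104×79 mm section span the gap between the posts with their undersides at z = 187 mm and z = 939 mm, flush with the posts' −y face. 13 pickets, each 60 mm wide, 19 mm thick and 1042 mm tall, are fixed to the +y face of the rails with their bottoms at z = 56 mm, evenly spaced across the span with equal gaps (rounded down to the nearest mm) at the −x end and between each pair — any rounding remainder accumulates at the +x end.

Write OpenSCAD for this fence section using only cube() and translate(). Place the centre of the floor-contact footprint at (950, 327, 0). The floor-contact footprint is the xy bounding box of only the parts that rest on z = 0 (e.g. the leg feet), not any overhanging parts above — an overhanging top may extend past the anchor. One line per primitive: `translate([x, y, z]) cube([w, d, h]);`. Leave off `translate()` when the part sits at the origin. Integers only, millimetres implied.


translate([109, 275, 0]) cube([104, 104, 1109]);
translate([1687, 275, 0]) cube([104, 104, 1109]);
translate([213, 275, 187]) cube([1474, 104, 79]);
translate([213, 275, 939]) cube([1474, 104, 79]);
translate([262, 379, 56]) cube([60, 19, 1042]);
translate([371, 379, 56]) cube([60, 19, 1042]);
translate([480, 379, 56]) cube([60, 19, 1042]);
translate([589, 379, 56]) cube([60, 19, 1042]);
translate([698, 379, 56]) cube([60, 19, 1042]);
translate([807, 379, 56]) cube([60, 19, 1042]);
translate([916, 379, 56]) cube([60, 19, 1042]);
translate([1025, 379, 56]) cube([60, 19, 1042]);
translate([1134, 379, 56]) cube([60, 19, 1042]);
translate([1243, 379, 56]) cube([60, 19, 1042]);
translate([1352, 379, 56]) cube([60, 19, 1042]);
translate([1461, 379, 56]) cube([60, 19, 1042]);
translate([1570, 379, 56]) cube([60, 19, 1042]);


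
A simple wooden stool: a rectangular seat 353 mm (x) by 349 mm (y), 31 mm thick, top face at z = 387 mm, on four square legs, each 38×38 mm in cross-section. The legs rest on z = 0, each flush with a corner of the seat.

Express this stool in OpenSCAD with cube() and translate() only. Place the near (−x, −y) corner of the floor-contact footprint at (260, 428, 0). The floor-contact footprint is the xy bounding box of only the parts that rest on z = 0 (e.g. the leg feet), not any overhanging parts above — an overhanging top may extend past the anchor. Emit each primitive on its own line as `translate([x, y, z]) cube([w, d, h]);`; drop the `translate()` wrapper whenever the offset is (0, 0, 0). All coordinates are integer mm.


translate([260, 428, 356]) cube([353, 349, 31]);
translate([260, 428, 0]) cube([38, 38, 356]);
translate([575, 428, 0]) cube([38, 38, 356]);
translate([260, 739, 0]) cube([38, 38, 356]);
translate([575, 739, 0]) cube([38, 38, 356]);


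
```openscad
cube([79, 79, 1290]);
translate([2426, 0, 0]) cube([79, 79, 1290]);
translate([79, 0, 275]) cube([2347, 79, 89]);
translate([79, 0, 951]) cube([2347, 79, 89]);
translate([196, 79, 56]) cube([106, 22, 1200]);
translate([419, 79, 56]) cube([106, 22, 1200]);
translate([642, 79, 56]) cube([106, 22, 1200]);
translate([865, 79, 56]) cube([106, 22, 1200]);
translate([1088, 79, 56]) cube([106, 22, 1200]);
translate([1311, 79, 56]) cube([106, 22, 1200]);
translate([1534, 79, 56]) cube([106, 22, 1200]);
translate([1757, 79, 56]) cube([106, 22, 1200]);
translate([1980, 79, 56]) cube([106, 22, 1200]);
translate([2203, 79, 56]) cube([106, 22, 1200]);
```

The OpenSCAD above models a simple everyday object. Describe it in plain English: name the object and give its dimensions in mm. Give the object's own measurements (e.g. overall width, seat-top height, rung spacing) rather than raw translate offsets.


A fence section. Two 79×79 mm posts, 1290 mm tall, stand on the floor with a clear span of 2347 mm between their inner faces. Two horizontal rails of 79×89 mm section span the gap between the posts with their undersides at z = 275 mm and z = 951 mm, flush with the posts' −y face. 10 pickets, each 106 mm wide, 22 mm thick and 1200 mm tall, are fixed to the +y face of the rails with their bottoms at z = 56 mm, spaced across the span with a 117 mm gap after the −x post and between neighbouring pickets and before the +x post.


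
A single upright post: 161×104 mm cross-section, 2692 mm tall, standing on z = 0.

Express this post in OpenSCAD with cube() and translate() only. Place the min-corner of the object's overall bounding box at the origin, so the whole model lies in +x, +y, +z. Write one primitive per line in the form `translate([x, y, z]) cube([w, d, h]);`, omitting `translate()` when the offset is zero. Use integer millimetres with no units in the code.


cube([161, 104, 2692]);


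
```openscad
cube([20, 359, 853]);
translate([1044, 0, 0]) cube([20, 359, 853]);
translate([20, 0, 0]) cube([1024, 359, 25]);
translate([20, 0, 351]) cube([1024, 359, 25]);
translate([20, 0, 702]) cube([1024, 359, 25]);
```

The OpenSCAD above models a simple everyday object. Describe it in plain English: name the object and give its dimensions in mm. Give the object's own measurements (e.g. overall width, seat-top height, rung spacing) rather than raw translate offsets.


An open bookshelf. Two side panels, each 20 mm thick, 359 mm deep and 853 mm tall, stand 1064 mm apart (outside-to-outside). Between them sit 3 shelves, each 25 mm thick and 359 mm deep, spanning the full gap between the sides. The bottom shelf rests on the floor (its underside at z = 0) and the clear gap between one shelf's top and the next shelf's underside is 326 mm.


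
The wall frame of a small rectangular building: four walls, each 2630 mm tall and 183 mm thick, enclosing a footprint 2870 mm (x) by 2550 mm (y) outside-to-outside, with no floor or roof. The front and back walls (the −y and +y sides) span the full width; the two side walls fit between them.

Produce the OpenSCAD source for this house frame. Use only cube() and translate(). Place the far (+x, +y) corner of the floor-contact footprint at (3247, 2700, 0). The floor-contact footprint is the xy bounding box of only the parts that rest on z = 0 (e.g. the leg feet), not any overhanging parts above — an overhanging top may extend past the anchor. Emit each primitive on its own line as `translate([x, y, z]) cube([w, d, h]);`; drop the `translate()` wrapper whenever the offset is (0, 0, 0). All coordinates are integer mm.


translate([377, 150, 0]) cube([2870, 183, 2630]);
translate([377, 2517, 0]) cube([2870, 183, 2630]);
translate([377, 333, 0]) cube([183, 2184, 2630]);
translate([3064, 333, 0]) cube([183, 2184, 2630]);


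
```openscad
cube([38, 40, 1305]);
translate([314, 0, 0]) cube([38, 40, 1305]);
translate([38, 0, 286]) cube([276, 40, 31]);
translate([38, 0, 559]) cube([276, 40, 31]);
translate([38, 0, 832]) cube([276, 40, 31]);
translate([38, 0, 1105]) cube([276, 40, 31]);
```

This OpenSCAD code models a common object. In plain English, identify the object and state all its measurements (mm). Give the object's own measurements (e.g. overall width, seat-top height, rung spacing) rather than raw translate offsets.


A straight ladder. Two 38×40 mm vertical rails, 1305 mm tall, stand 352 mm apart (outside-to-outside) with their front faces coplanar on the −y side. 4 rungs, each 40 mm deep and 31 mm tall, span between the inner faces of the rails, front faces flush with the rails. The lowest rung's underside is at z = 286 mm and rungs are spaced 273 mm apart (underside to underside).


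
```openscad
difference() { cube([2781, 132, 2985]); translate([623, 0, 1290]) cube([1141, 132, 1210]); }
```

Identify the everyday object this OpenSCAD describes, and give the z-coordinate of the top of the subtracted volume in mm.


A wall with a window opening. The window head height is 2500 mm.

A wall with a rectangular opening subtracted — a window. Sill at z = 1290, opening 1210 mm tall, so the head is at 1290 + 1210 = 2500 mm.


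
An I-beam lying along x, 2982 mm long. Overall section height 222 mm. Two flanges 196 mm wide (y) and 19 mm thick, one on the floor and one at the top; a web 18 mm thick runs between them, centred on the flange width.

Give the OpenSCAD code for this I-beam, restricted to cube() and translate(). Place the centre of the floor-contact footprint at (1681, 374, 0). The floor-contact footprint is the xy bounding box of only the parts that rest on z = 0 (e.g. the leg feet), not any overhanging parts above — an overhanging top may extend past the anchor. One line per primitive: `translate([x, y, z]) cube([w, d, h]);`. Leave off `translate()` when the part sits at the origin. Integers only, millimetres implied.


translate([190, 276, 0]) cube([2982, 196, 19]);
translate([190, 365, 19]) cube([2982, 18, 184]);
translate([190, 276, 203]) cube([2982, 196, 19]);


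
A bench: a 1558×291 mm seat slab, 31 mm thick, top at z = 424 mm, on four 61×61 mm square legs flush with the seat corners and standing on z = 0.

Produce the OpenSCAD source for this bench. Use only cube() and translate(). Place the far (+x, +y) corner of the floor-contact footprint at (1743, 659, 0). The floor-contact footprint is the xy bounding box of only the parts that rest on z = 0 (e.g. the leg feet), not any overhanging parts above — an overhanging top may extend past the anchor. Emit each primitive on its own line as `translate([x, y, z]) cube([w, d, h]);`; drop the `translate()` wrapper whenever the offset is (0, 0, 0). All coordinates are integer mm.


// leg_h = 424 − 31 = 393
translate([185, 368, 393]) cube([1558, 291, 31]);
translate([185, 368, 0]) cube([61, 61, 393]);
translate([185, 598, 0]) cube([61, 61, 393]);
translate([1682, 368, 0]) cube([61, 61, 393]);
translate([1682, 598, 0]) cube([61, 61, 393]);


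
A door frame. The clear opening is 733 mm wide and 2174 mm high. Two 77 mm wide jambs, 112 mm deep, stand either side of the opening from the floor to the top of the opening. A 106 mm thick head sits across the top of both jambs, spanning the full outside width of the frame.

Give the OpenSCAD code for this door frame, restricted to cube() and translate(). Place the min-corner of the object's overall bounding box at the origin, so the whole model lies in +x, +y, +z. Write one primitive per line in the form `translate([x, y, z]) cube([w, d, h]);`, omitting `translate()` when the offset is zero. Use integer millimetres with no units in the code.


cube([77, 112, 2174]);
translate([810, 0, 0]) cube([77, 112, 2174]);
translate([0, 0, 2174]) cube([887, 112, 106]);


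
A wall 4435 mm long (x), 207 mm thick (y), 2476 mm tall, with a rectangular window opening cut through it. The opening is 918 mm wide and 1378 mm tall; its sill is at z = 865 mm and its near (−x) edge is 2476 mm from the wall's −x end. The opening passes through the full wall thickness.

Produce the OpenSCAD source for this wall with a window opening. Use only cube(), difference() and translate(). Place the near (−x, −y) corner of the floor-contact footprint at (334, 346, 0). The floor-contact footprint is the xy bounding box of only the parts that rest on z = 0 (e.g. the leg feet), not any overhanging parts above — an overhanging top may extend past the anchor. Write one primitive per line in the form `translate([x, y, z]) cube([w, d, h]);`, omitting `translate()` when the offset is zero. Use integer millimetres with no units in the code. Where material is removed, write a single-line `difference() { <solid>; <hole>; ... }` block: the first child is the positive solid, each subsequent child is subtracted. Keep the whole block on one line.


difference() { translate([334, 346, 0]) cube([4435, 207, 2476]); translate([2810, 346, 865]) cube([918, 207, 1378]); }


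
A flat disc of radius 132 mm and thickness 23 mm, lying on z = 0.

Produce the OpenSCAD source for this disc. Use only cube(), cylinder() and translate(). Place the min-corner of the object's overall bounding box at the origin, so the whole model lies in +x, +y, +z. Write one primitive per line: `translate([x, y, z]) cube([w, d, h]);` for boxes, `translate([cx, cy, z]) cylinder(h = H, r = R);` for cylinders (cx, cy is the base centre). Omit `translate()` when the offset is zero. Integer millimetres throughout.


translate([132, 132, 0]) cylinder(h = 23, r = 132);


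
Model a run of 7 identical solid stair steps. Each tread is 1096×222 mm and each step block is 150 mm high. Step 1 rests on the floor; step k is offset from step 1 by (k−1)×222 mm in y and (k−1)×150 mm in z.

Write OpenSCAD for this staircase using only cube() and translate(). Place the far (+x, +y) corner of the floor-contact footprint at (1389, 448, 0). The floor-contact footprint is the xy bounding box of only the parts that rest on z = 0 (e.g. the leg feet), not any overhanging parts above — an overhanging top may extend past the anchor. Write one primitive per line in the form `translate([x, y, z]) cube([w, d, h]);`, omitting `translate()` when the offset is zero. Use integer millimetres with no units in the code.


translate([293, 226, 0]) cube([1096, 222, 150]);
translate([293, 448, 150]) cube([1096, 222, 150]);
translate([293, 670, 300]) cube([1096, 222, 150]);
translate([293, 892, 450]) cube([1096, 222, 150]);
translate([293, 1114, 600]) cube([1096, 222, 150]);
translate([293, 1336, 750]) cube([1096, 222, 150]);
translate([293, 1558, 900]) cube([1096, 222, 150]);


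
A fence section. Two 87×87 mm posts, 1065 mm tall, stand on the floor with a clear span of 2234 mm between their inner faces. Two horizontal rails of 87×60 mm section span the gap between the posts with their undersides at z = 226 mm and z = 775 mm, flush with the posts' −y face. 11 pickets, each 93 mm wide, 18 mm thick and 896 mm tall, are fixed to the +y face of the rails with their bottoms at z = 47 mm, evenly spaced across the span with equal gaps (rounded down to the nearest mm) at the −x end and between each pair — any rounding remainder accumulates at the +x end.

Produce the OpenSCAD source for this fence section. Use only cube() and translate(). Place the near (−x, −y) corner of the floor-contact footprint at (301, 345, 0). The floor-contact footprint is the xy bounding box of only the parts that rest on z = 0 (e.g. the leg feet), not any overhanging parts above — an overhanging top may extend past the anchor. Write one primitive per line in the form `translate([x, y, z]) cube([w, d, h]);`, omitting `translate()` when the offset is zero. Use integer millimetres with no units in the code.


translate([301, 345, 0]) cube([87, 87, 1065]);
translate([2622, 345, 0]) cube([87, 87, 1065]);
translate([388, 345, 226]) cube([2234, 87, 60]);
translate([388, 345, 775]) cube([2234, 87, 60]);
translate([488, 432, 47]) cube([93, 18, 896]);
translate([681, 432, 47]) cube([93, 18, 896]);
translate([874, 432, 47]) cube([93, 18, 896]);
translate([1067, 432, 47]) cube([93, 18, 896]);
translate([1260, 432, 47]) cube([93, 18, 896]);
translate([1453, 432, 47]) cube([93, 18, 896]);
translate([1646, 432, 47]) cube([93, 18, 896]);
translate([1839, 432, 47]) cube([93, 18, 896]);
translate([2032, 432, 47]) cube([93, 18, 896]);
translate([2225, 432, 47]) cube([93, 18, 896]);
translate([2418, 432, 47]) cube([93, 18, 896]);


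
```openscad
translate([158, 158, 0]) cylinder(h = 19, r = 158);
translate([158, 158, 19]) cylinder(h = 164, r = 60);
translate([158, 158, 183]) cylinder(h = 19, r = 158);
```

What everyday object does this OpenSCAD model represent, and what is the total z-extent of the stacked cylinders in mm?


A spool. The overall height is 202 mm.

Three coaxial cylinders, large–small–large — a spool. Two 19 mm flanges and a 164 mm core give 19 + 164 + 19 = 202 mm.


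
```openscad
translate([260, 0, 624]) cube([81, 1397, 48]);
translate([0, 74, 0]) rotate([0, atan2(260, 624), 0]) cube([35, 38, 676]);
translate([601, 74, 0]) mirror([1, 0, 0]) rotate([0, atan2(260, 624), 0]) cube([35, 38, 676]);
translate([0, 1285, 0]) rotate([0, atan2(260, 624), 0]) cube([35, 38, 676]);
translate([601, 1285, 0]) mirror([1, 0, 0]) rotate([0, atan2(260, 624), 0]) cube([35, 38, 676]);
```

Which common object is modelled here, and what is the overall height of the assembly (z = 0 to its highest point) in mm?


A sawhorse. The overall height is 672 mm.

A beam across two mirrored pairs of raked legs — a sawhorse. The beam's underside is at z = 624 (matching the legs' vertical rise in atan2(260, 624)) and the beam is 48 mm tall, so its top is at 624 + 48 = 672 mm. The raked legs top out at the beam's underside, so that is the highest point.


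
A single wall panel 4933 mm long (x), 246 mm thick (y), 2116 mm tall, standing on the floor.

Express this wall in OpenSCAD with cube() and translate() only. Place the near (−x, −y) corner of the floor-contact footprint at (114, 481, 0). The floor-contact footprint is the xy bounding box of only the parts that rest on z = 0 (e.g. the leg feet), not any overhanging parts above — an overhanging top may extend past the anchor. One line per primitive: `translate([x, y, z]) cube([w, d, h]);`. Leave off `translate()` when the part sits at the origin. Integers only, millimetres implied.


translate([114, 481, 0]) cube([4933, 246, 2116]);


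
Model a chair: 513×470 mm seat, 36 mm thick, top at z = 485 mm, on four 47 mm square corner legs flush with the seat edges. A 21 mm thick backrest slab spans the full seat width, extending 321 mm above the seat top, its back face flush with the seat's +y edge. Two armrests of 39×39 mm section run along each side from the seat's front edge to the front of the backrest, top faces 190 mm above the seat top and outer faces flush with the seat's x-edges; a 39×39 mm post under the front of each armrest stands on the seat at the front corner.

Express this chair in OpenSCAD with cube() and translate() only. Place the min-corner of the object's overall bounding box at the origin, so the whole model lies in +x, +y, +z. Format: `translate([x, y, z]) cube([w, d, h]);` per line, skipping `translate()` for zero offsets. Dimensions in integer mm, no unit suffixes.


translate([0, 0, 449]) cube([513, 470, 36]);
cube([47, 47, 449]);
translate([466, 0, 0]) cube([47, 47, 449]);
translate([0, 423, 0]) cube([47, 47, 449]);
translate([466, 423, 0]) cube([47, 47, 449]);
translate([0, 449, 485]) cube([513, 21, 321]);
translate([0, 0, 636]) cube([39, 449, 39]);
translate([474, 0, 636]) cube([39, 449, 39]);
translate([0, 0, 485]) cube([39, 39, 151]);
translate([474, 0, 485]) cube([39, 39, 151]);


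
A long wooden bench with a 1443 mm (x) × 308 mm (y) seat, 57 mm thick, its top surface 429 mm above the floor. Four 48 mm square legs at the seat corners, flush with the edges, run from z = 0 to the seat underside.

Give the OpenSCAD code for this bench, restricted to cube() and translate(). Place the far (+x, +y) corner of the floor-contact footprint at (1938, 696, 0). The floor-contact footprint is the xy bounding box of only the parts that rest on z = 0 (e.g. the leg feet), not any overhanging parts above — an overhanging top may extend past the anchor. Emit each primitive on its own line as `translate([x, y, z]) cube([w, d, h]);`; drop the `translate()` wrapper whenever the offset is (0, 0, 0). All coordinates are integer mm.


// leg_h = 429 − 57 = 372
translate([495, 388, 372]) cube([1443, 308, 57]);
translate([495, 388, 0]) cube([48, 48, 372]);
translate([495, 648, 0]) cube([48, 48, 372]);
translate([1890, 388, 0]) cube([48, 48, 372]);
translate([1890, 648, 0]) cube([48, 48, 372]);


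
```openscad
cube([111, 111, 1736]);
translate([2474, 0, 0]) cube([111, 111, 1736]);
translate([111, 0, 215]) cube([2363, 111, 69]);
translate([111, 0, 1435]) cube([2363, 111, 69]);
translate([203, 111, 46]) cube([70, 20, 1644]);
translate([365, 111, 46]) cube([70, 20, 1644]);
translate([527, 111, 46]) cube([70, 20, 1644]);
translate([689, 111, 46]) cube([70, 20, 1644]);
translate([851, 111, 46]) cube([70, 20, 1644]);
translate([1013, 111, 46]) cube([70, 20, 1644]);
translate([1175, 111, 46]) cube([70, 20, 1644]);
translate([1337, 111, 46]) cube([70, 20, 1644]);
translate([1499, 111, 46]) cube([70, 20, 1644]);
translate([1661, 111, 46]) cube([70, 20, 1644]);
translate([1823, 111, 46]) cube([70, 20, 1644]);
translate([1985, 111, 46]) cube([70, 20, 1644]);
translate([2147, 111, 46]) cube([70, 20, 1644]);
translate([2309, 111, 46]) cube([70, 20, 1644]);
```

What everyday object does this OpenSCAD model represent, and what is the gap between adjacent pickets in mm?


A fence section. The picket gap is 92 mm.

Two posts, two rails, 14 pickets — a fence section. Span 2363 mm holds 14 pickets of 70 mm with 15 equal gaps: ⌊(2363 − 14·70) / 15⌋ = 92 mm.


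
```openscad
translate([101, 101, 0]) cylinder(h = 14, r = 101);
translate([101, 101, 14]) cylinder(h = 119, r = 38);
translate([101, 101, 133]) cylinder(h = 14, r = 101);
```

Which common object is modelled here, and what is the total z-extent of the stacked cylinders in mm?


A spool. The overall height is 147 mm.

Three coaxial cylinders, large–small–large — a spool. Two 14 mm flanges and a 119 mm core give 14 + 119 + 14 = 147 mm.


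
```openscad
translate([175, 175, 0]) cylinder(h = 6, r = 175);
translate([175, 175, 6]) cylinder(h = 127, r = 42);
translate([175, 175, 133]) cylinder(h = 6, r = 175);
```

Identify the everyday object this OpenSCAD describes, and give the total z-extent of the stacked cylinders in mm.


A spool. The overall height is 139 mm.

Three coaxial cylinders, large–small–large — a spool. Two 6 mm flanges and a 127 mm core give 6 + 127 + 6 = 139 mm.


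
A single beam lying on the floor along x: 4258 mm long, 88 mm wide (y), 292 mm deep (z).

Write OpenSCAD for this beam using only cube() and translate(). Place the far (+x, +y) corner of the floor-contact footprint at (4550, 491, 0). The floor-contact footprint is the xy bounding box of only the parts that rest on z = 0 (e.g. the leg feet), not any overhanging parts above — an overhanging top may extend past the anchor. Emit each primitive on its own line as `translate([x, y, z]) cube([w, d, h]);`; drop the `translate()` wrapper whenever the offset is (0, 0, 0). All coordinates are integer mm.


translate([292, 403, 0]) cube([4258, 88, 292]);


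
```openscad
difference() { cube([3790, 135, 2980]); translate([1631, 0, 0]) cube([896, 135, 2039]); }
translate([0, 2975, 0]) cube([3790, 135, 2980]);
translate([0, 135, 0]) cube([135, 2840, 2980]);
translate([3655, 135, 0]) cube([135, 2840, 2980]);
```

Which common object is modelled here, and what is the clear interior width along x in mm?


A single room. The interior width is 3520 mm.

Four walls enclosing a rectangle with a door in the front wall — a room. Outside width 3790 minus two 135 mm walls gives 3520 mm.


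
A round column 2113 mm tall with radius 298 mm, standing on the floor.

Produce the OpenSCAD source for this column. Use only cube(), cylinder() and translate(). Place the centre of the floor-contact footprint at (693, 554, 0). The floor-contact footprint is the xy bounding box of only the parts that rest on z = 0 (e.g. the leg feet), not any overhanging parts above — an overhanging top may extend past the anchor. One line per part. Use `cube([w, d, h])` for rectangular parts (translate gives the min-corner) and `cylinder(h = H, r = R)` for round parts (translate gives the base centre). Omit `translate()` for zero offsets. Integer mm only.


translate([693, 554, 0]) cylinder(h = 2113, r = 298);


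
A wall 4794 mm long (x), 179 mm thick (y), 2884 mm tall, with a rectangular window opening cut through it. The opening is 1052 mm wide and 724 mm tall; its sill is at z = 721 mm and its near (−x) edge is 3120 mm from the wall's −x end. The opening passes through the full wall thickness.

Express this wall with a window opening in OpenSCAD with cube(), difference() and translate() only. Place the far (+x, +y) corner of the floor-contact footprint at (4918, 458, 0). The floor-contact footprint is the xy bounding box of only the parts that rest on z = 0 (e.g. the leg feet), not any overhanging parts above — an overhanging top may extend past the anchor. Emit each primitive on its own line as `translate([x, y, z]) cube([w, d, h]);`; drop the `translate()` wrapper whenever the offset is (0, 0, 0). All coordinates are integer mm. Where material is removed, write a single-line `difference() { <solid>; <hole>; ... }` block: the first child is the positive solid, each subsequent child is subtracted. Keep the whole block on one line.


difference() { translate([124, 279, 0]) cube([4794, 179, 2884]); translate([3244, 279, 721]) cube([1052, 179, 724]); }


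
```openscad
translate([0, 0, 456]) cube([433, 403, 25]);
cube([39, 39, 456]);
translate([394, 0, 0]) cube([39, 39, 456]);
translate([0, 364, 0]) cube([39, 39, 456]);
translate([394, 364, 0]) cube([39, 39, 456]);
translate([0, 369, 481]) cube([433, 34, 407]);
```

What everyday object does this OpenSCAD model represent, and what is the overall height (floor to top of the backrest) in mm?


A chair. The overall height is 888 mm.

A slab on four corner posts with a tall panel at the back — a chair. The seat slab sits at z = 456 with thickness 25, and the 407 mm backrest starts at the seat top, so the overall height is 456 + 25 + 407 = 888 mm.


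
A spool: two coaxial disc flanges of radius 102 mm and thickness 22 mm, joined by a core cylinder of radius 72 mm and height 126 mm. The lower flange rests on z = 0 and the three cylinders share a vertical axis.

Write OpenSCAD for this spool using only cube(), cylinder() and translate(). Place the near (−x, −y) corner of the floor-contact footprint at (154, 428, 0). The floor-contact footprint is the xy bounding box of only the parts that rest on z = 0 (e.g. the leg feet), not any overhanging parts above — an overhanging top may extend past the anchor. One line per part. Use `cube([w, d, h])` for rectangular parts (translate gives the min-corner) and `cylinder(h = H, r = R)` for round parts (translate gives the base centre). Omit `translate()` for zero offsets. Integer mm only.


translate([256, 530, 0]) cylinder(h = 22, r = 102);
translate([256, 530, 22]) cylinder(h = 126, r = 72);
translate([256, 530, 148]) cylinder(h = 22, r = 102);


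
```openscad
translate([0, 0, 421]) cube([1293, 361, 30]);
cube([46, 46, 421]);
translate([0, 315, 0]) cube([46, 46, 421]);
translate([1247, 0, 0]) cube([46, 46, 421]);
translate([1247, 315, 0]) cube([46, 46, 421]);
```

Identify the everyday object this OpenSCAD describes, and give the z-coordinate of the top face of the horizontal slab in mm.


A bench. The seat-top height is 451 mm.

A long slab on four corner posts — a bench. The slab sits at z = 421 with thickness 30, so the top is 421 + 30 = 451 mm.


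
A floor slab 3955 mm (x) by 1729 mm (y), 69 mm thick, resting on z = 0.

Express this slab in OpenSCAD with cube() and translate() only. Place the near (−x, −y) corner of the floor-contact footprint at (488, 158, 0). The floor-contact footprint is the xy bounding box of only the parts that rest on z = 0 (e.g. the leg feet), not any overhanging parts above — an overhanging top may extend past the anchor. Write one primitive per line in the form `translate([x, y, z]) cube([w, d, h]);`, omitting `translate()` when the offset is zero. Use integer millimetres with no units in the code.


translate([488, 158, 0]) cube([3955, 1729, 69]);


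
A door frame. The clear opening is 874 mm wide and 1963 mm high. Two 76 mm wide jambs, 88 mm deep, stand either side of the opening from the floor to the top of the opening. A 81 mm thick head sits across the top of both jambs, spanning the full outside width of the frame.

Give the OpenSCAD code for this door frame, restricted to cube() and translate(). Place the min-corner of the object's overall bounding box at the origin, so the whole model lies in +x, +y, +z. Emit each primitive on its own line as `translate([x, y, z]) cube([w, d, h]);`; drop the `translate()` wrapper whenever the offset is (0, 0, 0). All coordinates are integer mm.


cube([76, 88, 1963]);
translate([950, 0, 0]) cube([76, 88, 1963]);
translate([0, 0, 1963]) cube([1026, 88, 81]);


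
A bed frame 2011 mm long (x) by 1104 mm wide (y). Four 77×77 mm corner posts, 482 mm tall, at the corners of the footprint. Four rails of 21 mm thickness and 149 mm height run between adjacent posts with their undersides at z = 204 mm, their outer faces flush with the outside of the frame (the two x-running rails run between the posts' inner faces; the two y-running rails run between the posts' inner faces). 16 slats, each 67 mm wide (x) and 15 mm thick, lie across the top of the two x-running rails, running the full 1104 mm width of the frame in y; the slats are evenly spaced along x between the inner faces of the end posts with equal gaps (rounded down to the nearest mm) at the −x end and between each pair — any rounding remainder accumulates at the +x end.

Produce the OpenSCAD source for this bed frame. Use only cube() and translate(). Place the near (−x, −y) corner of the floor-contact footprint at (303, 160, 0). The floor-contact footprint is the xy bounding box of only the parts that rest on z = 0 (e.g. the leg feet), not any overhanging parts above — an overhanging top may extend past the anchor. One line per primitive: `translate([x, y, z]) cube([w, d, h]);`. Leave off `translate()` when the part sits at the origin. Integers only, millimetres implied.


translate([303, 160, 0]) cube([77, 77, 482]);
translate([303, 1187, 0]) cube([77, 77, 482]);
translate([2237, 160, 0]) cube([77, 77, 482]);
translate([2237, 1187, 0]) cube([77, 77, 482]);
translate([380, 160, 204]) cube([1857, 21, 149]);
translate([380, 1243, 204]) cube([1857, 21, 149]);
translate([303, 237, 204]) cube([21, 950, 149]);
translate([2293, 237, 204]) cube([21, 950, 149]);
translate([426, 160, 353]) cube([67, 1104, 15]);
translate([539, 160, 353]) cube([67, 1104, 15]);
translate([652, 160, 353]) cube([67, 1104, 15]);
translate([765, 160, 353]) cube([67, 1104, 15]);
translate([878, 160, 353]) cube([67, 1104, 15]);
translate([991, 160, 353]) cube([67, 1104, 15]);
translate([1104, 160, 353]) cube([67, 1104, 15]);
translate([1217, 160, 353]) cube([67, 1104, 15]);
translate([1330, 160, 353]) cube([67, 1104, 15]);
translate([1443, 160, 353]) cube([67, 1104, 15]);
translate([1556, 160, 353]) cube([67, 1104, 15]);
translate([1669, 160, 353]) cube([67, 1104, 15]);
translate([1782, 160, 353]) cube([67, 1104, 15]);
translate([1895, 160, 353]) cube([67, 1104, 15]);
translate([2008, 160, 353]) cube([67, 1104, 15]);
translate([2121, 160, 353]) cube([67, 1104, 15]);


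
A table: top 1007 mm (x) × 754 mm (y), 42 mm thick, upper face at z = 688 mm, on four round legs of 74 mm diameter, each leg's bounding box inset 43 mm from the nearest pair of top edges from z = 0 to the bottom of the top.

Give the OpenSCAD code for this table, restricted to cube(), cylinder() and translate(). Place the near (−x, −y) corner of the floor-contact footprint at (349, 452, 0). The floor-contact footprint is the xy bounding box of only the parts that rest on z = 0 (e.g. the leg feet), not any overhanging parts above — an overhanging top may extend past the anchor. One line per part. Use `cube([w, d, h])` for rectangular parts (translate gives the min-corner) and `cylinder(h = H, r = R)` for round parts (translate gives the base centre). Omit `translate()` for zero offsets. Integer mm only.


translate([306, 409, 646]) cube([1007, 754, 42]);
translate([386, 489, 0]) cylinder(h = 646, r = 37);
translate([1233, 489, 0]) cylinder(h = 646, r = 37);
translate([386, 1083, 0]) cylinder(h = 646, r = 37);
translate([1233, 1083, 0]) cylinder(h = 646, r = 37);


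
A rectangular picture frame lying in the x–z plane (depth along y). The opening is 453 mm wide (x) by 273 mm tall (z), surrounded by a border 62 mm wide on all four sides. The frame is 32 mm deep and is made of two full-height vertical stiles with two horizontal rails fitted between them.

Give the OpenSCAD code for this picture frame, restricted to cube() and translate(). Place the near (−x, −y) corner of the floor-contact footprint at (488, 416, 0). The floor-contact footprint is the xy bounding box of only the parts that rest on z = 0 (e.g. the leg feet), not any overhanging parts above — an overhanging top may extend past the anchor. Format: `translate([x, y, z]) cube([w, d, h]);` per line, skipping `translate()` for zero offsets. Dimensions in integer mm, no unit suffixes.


translate([488, 416, 0]) cube([62, 32, 397]);
translate([1003, 416, 0]) cube([62, 32, 397]);
translate([550, 416, 0]) cube([453, 32, 62]);
translate([550, 416, 335]) cube([453, 32, 62]);


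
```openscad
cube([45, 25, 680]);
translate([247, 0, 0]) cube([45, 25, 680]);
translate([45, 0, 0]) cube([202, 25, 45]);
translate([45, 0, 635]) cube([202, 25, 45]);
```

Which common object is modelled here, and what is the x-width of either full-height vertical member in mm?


A picture frame. The border width is 45 mm.

Four thin pieces enclosing a rectangular opening — a picture frame. The two full-height stiles are 680 mm tall; the top rail sits at z = 635 and is 45 mm tall, so the border above the opening is 680 − 635 = 45 mm, matching the stile x-width.


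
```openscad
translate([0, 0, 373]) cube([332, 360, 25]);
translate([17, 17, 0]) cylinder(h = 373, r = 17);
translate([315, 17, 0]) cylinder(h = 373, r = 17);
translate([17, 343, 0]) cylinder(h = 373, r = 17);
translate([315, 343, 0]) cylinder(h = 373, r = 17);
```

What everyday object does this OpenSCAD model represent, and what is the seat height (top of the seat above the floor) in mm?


A stool. The seat height is 398 mm.

A 332×360×25 slab at z = 373 on four corner cylinders — a stool. The seat top is 373 + 25 = 398 mm.


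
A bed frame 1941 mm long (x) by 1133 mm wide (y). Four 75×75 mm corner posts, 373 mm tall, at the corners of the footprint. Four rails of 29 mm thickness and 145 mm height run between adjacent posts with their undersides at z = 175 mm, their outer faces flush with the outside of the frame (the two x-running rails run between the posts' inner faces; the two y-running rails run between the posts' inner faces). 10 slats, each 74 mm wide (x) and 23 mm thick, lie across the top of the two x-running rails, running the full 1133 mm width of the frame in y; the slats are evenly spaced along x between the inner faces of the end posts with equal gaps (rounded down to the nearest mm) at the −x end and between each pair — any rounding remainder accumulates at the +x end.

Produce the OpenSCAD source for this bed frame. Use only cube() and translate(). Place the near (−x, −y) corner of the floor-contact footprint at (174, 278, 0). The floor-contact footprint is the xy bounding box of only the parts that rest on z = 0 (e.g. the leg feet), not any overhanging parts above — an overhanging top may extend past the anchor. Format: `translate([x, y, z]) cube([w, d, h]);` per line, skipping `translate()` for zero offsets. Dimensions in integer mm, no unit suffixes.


translate([174, 278, 0]) cube([75, 75, 373]);
translate([174, 1336, 0]) cube([75, 75, 373]);
translate([2040, 278, 0]) cube([75, 75, 373]);
translate([2040, 1336, 0]) cube([75, 75, 373]);
translate([249, 278, 175]) cube([1791, 29, 145]);
translate([249, 1382, 175]) cube([1791, 29, 145]);
translate([174, 353, 175]) cube([29, 983, 145]);
translate([2086, 353, 175]) cube([29, 983, 145]);
translate([344, 278, 320]) cube([74, 1133, 23]);
translate([513, 278, 320]) cube([74, 1133, 23]);
translate([682, 278, 320]) cube([74, 1133, 23]);
translate([851, 278, 320]) cube([74, 1133, 23]);
translate([1020, 278, 320]) cube([74, 1133, 23]);
translate([1189, 278, 320]) cube([74, 1133, 23]);
translate([1358, 278, 320]) cube([74, 1133, 23]);
translate([1527, 278, 320]) cube([74, 1133, 23]);
translate([1696, 278, 320]) cube([74, 1133, 23]);
translate([1865, 278, 320]) cube([74, 1133, 23]);
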